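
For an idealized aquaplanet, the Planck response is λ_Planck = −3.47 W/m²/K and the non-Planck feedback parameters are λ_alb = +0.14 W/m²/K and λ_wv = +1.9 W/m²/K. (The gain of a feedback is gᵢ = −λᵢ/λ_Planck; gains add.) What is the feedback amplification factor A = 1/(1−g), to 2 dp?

Convert to gains: g_alb = 0.14/3.47 = 0.04035; g_wv = 1.9/3.47 = 0.5476.
Total gain g = 0.58795.
A = 1/(1 − 0.58795) = 2.43.

2.43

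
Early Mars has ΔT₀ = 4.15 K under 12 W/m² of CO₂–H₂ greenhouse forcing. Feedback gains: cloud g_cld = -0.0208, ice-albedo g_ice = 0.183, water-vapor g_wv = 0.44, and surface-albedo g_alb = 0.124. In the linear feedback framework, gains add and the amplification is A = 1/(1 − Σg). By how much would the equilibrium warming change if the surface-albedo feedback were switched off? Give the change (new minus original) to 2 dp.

Original: g = 0.7262, ΔT = 4.15/(1−0.7262) = 15.1570 K.
Without surface-albedo: g' = 0.6022, ΔT' = 4.15/(1−0.6022) = 10.4324 K.
Change = 10.4324 − 15.1570 = -4.72 K.

-4.72 K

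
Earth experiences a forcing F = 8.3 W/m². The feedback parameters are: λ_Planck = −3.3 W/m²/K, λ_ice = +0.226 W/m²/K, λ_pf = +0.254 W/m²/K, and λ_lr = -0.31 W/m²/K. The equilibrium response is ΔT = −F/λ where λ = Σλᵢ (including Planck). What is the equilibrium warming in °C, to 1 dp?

Net feedback parameter λ = (−3.3) + (+0.226) + (+0.254) + (-0.31) = -3.13 W/m²/K.
ΔT = −F/λ = −8.3/(-3.13) = 2.7 °C.

2.7 °C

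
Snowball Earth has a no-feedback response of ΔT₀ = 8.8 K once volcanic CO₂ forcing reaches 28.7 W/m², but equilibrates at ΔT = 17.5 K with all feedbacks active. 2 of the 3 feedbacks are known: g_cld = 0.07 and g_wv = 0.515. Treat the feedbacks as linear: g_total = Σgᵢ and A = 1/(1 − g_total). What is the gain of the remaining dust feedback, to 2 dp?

Amplification A = ΔT/ΔT₀ = 17.5/8.8 = 1.989.
Total gain g = 1 − 1/A = 1 − 1/1.989 = 0.4972.
Known gains sum to 0.07 + 0.515 = 0.585.
g_dust = 0.4972 − 0.585 = -0.09.

-0.09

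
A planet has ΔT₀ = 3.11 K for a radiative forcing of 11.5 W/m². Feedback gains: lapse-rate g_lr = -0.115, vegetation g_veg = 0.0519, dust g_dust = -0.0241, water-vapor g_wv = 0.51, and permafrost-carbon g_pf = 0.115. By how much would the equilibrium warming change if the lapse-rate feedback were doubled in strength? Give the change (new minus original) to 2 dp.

Original: g = 0.5378, ΔT = 3.11/(1−0.5378) = 6.7287 K.
With doubled lapse-rate: g' = 0.4228, ΔT' = 3.11/(1−0.4228) = 5.3881 K.
Change = 5.3881 − 6.7287 = -1.34 K.

-1.34 K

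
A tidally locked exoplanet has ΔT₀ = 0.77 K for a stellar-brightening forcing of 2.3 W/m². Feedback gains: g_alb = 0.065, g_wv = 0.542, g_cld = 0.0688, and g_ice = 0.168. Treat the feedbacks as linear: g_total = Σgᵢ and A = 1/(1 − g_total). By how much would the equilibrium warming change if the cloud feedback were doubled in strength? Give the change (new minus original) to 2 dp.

Original: g = 0.8438, ΔT = 0.77/(1−0.8438) = 4.9296 K.
With doubled cloud: g' = 0.9126, ΔT' = 0.77/(1−0.9126) = 8.8101 K.
Change = 8.8101 − 4.9296 = 3.88 K.

3.88 K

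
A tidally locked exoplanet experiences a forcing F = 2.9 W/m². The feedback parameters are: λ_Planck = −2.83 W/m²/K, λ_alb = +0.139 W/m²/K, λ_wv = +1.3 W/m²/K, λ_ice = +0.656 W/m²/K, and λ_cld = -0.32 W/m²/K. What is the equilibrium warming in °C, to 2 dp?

Net feedback parameter λ = (−2.83) + (+0.139) + (+1.3) + (+0.656) + (-0.32) = -1.055 W/m²/K.
ΔT = −F/λ = −2.9/(-1.055) = 2.75 °C.

2.75 °C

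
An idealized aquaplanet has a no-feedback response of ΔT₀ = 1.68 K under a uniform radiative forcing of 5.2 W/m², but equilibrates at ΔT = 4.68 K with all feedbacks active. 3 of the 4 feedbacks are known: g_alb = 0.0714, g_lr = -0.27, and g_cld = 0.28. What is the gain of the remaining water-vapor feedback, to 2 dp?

0.56

Amplification A = ΔT/ΔT₀ = 4.68/1.68 = 2.786.
Total gain g = 1 − 1/A = 1 − 1/2.786 = 0.6411.
Known gains sum to 0.0714 − 0.27 + 0.28 = 0.0814.
g_wv = 0.6411 − 0.0814 = 0.56.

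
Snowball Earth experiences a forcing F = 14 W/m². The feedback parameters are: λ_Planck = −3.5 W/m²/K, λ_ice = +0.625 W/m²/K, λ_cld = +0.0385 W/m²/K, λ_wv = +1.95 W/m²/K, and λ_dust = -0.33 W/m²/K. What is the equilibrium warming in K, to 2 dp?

Net feedback parameter λ = (−3.5) + (+0.625) + (+0.0385) + (+1.95) + (-0.33) = -1.2165 W/m²/K.
ΔT = −F/λ = −14/(-1.2165) = 11.51 K.

11.51 K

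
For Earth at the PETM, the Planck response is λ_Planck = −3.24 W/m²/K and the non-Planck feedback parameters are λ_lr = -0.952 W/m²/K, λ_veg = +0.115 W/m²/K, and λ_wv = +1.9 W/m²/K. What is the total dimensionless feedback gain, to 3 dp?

Convert to gains: g_lr = -0.952/3.24 = -0.2938; g_veg = 0.115/3.24 = 0.03549; g_wv = 1.9/3.24 = 0.5864.
Total gain g = 0.32809.

0.328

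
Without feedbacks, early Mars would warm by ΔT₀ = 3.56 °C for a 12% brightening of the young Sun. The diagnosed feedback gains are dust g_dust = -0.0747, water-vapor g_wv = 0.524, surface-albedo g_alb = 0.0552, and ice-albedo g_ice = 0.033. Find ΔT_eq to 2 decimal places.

7.70 °C

Total gain g = -0.0747 + 0.524 + 0.0552 + 0.033 = 0.5375.
Amplification A = 1/(1 − 0.5375) = 2.162.
ΔT = 3.56 × 2.162 = 7.70 °C.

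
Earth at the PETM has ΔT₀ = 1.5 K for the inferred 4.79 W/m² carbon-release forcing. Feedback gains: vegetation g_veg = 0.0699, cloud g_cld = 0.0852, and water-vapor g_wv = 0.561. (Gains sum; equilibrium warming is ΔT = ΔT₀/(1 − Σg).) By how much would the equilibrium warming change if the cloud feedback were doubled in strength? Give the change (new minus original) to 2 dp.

Original: g = 0.7161, ΔT = 1.5/(1−0.7161) = 5.2836 K.
With doubled cloud: g' = 0.8013, ΔT' = 1.5/(1−0.8013) = 7.5491 K.
Change = 7.5491 − 5.2836 = 2.27 K.

2.27 K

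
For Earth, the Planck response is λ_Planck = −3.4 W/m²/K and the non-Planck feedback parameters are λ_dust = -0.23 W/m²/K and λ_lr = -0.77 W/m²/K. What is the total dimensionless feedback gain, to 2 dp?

Convert to gains: g_dust = -0.23/3.4 = -0.06765; g_lr = -0.77/3.4 = -0.2265.
Total gain g = -0.29415.

-0.29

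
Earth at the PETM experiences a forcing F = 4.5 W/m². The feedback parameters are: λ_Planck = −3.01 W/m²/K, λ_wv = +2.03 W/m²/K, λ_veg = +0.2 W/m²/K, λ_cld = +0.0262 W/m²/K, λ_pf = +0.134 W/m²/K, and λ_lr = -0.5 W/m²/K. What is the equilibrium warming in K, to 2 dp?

Net feedback parameter λ = (−3.01) + (+2.03) + (+0.2) + (+0.0262) + (+0.134) + (-0.5) = -1.1198 W/m²/K.
ΔT = −F/λ = −4.5/(-1.1198) = 4.02 K.

4.02 K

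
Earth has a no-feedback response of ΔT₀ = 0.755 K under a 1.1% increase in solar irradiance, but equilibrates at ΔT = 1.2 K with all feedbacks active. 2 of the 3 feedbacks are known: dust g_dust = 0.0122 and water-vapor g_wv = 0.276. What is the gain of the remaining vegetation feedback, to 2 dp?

Amplification A = ΔT/ΔT₀ = 1.2/0.755 = 1.589.
Total gain g = 1 − 1/A = 1 − 1/1.589 = 0.3707.
Known gains sum to 0.0122 + 0.276 = 0.2882.
g_veg = 0.3707 − 0.2882 = 0.08.

0.08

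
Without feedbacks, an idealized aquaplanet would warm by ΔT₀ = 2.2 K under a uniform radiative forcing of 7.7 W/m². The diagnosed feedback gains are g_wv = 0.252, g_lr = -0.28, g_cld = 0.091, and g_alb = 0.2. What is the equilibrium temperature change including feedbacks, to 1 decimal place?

3.0 K

Total gain g = 0.252 − 0.28 + 0.091 + 0.2 = 0.263.
Amplification A = 1/(1 − 0.263) = 1.357.
ΔT = 2.2 × 1.357 = 3.0 K.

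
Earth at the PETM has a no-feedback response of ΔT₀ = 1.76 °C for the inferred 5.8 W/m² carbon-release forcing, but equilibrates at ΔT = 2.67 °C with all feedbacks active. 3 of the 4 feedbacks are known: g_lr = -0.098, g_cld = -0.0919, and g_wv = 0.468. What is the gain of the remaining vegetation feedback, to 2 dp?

0.06

Amplification A = ΔT/ΔT₀ = 2.67/1.76 = 1.517.
Total gain g = 1 − 1/A = 1 − 1/1.517 = 0.3408.
Known gains sum to -0.098 − 0.0919 + 0.468 = 0.2781.
g_veg = 0.3408 − 0.2781 = 0.06.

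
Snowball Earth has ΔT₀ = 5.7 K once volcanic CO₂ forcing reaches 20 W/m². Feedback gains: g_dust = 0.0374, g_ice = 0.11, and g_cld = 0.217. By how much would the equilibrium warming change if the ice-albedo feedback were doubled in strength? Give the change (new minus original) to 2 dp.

Original: g = 0.3644, ΔT = 5.7/(1−0.3644) = 8.9679 K.
With doubled ice-albedo: g' = 0.4744, ΔT' = 5.7/(1−0.4744) = 10.8447 K.
Change = 10.8447 − 8.9679 = 1.88 K.

1.88 K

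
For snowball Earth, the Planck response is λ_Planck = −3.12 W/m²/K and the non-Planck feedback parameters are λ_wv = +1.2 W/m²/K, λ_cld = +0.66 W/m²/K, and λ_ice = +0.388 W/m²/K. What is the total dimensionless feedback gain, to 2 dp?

0.72

Convert to gains: g_wv = 1.2/3.12 = 0.3846; g_cld = 0.66/3.12 = 0.2115; g_ice = 0.388/3.12 = 0.1244.
Total gain g = 0.7205.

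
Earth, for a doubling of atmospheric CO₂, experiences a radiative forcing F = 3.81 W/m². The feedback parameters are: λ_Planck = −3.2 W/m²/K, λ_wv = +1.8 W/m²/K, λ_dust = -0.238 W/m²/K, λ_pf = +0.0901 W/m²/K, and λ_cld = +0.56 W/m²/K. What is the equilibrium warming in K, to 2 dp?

Net feedback parameter λ = (−3.2) + (+1.8) + (-0.238) + (+0.0901) + (+0.56) = -0.9879 W/m²/K.
ΔT = −F/λ = −3.81/(-0.9879) = 3.86 K.

3.86 K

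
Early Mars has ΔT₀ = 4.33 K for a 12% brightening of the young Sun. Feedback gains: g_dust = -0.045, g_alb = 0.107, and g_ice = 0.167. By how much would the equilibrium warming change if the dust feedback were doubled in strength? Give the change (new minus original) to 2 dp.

-0.31 K

Original: g = 0.229, ΔT = 4.33/(1−0.229) = 5.6161 K.
With doubled dust: g' = 0.184, ΔT' = 4.33/(1−0.184) = 5.3064 K.
Change = 5.3064 − 5.6161 = -0.31 K.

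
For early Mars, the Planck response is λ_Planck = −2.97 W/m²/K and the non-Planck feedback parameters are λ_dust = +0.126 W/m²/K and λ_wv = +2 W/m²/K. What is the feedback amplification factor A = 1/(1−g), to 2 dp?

Convert to gains: g_dust = 0.126/2.97 = 0.04242; g_wv = 2/2.97 = 0.6734.
Total gain g = 0.71582.
A = 1/(1 − 0.71582) = 3.52.

3.52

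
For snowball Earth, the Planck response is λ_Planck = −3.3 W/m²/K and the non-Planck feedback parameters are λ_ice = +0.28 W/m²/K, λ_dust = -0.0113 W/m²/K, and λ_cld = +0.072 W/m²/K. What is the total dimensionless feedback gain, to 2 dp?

Convert to gains: g_ice = 0.28/3.3 = 0.08485; g_dust = -0.0113/3.3 = -0.003424; g_cld = 0.072/3.3 = 0.02182.
Total gain g = 0.103246.

0.10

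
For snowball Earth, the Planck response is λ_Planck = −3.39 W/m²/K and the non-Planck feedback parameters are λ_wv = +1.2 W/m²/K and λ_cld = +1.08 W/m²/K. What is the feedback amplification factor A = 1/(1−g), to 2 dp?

Convert to gains: g_wv = 1.2/3.39 = 0.354; g_cld = 1.08/3.39 = 0.3186.
Total gain g = 0.6726.
A = 1/(1 − 0.6726) = 3.05.

3.05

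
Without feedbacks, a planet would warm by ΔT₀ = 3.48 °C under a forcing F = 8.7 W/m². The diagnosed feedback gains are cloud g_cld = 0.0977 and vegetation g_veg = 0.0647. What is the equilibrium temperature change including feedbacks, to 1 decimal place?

4.2 °C

Total gain g = 0.0977 + 0.0647 = 0.1624.
Amplification A = 1/(1 − 0.1624) = 1.194.
ΔT = 3.48 × 1.194 = 4.2 °C.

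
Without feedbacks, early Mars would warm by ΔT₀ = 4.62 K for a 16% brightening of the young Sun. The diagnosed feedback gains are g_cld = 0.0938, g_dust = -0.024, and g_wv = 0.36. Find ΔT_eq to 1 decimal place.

8.1 K

Total gain g = 0.0938 − 0.024 + 0.36 = 0.4298.
Amplification A = 1/(1 − 0.4298) = 1.754.
ΔT = 4.62 × 1.754 = 8.1 K.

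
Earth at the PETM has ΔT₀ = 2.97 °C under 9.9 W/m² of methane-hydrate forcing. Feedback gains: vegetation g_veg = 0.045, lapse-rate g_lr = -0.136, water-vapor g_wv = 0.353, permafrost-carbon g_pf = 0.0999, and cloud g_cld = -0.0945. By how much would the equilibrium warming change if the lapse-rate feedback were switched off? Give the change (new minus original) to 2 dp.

0.92 °C

Original: g = 0.2674, ΔT = 2.97/(1−0.2674) = 4.0541 °C.
Without lapse-rate: g' = 0.4034, ΔT' = 2.97/(1−0.4034) = 4.9782 °C.
Change = 4.9782 − 4.0541 = 0.92 °C.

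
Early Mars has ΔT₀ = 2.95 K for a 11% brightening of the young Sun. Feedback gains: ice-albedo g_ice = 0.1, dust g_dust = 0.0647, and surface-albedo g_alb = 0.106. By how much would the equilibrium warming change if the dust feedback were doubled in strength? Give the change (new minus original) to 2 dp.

Original: g = 0.2707, ΔT = 2.95/(1−0.2707) = 4.0450 K.
With doubled dust: g' = 0.3354, ΔT' = 2.95/(1−0.3354) = 4.4388 K.
Change = 4.4388 − 4.0450 = 0.39 K.

0.39 K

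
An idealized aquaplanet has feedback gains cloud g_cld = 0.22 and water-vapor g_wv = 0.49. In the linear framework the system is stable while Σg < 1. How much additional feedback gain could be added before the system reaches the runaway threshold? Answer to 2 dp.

0.29

Current total gain = 0.22 + 0.49 = 0.71.
Margin to runaway = 1 − 0.71 = 0.29.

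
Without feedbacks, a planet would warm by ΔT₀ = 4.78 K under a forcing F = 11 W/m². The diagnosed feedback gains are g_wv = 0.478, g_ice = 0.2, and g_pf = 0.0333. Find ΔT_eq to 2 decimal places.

16.56 K

Total gain g = 0.478 + 0.2 + 0.0333 = 0.7113.
Amplification A = 1/(1 − 0.7113) = 3.464.
ΔT = 4.78 × 3.464 = 16.56 K.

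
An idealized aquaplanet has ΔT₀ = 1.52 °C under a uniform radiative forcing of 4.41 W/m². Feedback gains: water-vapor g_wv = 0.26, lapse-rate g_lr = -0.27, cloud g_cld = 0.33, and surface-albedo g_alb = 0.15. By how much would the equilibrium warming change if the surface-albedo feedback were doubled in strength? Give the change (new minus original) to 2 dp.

Original: g = 0.47, ΔT = 1.52/(1−0.47) = 2.8679 °C.
With doubled surface-albedo: g' = 0.62, ΔT' = 1.52/(1−0.62) = 4.0000 °C.
Change = 4.0000 − 2.8679 = 1.13 °C.

1.13 °C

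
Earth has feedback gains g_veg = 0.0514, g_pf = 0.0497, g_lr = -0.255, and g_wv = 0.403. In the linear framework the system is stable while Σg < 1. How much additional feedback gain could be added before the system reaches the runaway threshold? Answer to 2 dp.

Current total gain = 0.0514 + 0.0497 − 0.255 + 0.403 = 0.2491.
Margin to runaway = 1 − 0.2491 = 0.75.

0.75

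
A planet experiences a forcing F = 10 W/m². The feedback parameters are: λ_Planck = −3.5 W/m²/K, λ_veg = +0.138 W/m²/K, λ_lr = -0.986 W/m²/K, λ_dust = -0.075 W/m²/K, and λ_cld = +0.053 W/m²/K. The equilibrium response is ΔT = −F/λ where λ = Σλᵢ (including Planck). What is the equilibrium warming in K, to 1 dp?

2.3 K

Net feedback parameter λ = (−3.5) + (+0.138) + (-0.986) + (-0.075) + (+0.053) = -4.37 W/m²/K.
ΔT = −F/λ = −10/(-4.37) = 2.3 K.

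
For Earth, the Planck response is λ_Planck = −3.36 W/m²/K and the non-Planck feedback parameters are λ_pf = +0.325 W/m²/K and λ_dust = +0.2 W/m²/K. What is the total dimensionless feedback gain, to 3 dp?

0.156

Convert to gains: g_pf = 0.325/3.36 = 0.09673; g_dust = 0.2/3.36 = 0.05952.
Total gain g = 0.15625.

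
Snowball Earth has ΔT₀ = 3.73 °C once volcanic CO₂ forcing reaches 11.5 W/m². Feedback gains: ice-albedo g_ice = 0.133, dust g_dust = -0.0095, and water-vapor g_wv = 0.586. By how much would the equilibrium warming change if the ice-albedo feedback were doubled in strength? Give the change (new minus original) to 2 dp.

10.84 °C

Original: g = 0.7095, ΔT = 3.73/(1−0.7095) = 12.8399 °C.
With doubled ice-albedo: g' = 0.8425, ΔT' = 3.73/(1−0.8425) = 23.6825 °C.
Change = 23.6825 − 12.8399 = 10.84 °C.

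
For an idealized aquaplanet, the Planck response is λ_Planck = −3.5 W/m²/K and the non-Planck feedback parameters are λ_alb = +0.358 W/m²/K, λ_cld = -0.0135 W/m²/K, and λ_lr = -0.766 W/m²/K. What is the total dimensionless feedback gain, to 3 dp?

Convert to gains: g_alb = 0.358/3.5 = 0.1023; g_cld = -0.0135/3.5 = -0.003857; g_lr = -0.766/3.5 = -0.2189.
Total gain g = -0.120457.

-0.120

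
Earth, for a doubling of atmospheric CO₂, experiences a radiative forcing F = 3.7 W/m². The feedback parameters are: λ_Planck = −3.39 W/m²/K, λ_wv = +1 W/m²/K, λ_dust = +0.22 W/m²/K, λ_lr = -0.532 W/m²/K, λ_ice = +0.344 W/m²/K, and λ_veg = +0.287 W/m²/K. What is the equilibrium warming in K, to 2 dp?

1.79 K

Net feedback parameter λ = (−3.39) + (+1) + (+0.22) + (-0.532) + (+0.344) + (+0.287) = -2.071 W/m²/K.
ΔT = −F/λ = −3.7/(-2.071) = 1.79 K.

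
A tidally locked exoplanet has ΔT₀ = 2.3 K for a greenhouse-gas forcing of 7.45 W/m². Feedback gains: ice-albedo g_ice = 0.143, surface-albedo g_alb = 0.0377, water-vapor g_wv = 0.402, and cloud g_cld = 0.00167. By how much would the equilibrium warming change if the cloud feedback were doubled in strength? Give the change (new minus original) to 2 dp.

Original: g = 0.58437, ΔT = 2.3/(1−0.58437) = 5.5338 K.
With doubled cloud: g' = 0.58604, ΔT' = 2.3/(1−0.58604) = 5.5561 K.
Change = 5.5561 − 5.5338 = 0.02 K.

0.02 K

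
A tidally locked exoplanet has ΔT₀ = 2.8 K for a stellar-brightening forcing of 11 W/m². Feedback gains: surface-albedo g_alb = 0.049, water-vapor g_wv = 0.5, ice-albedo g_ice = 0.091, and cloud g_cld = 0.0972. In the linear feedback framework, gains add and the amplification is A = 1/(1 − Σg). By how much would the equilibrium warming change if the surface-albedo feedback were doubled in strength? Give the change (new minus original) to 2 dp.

Original: g = 0.7372, ΔT = 2.8/(1−0.7372) = 10.6545 K.
With doubled surface-albedo: g' = 0.7862, ΔT' = 2.8/(1−0.7862) = 13.0964 K.
Change = 13.0964 − 10.6545 = 2.44 K.

2.44 K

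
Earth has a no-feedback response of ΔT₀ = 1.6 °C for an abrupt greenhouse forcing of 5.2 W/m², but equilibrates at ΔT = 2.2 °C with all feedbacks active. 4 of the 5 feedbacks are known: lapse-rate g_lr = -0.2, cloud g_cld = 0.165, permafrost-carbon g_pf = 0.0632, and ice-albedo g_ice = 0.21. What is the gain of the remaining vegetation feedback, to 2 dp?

0.03

Amplification A = ΔT/ΔT₀ = 2.2/1.6 = 1.375.
Total gain g = 1 − 1/A = 1 − 1/1.375 = 0.2727.
Known gains sum to -0.2 + 0.165 + 0.0632 + 0.21 = 0.2382.
g_veg = 0.2727 − 0.2382 = 0.03.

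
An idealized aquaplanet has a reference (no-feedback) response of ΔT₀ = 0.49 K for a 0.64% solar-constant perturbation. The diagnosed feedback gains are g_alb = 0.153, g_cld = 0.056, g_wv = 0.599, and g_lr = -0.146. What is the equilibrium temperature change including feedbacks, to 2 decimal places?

1.45 K

Total gain g = 0.153 + 0.056 + 0.599 − 0.146 = 0.662.
Amplification A = 1/(1 − 0.662) = 2.959.
ΔT = 0.49 × 2.959 = 1.45 K.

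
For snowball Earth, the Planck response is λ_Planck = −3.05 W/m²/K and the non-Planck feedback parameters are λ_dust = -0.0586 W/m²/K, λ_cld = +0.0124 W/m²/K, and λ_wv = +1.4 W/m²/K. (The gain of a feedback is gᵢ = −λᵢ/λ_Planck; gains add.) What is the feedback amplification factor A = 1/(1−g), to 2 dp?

1.80

Convert to gains: g_dust = -0.0586/3.05 = -0.01921; g_cld = 0.0124/3.05 = 0.004066; g_wv = 1.4/3.05 = 0.459.
Total gain g = 0.443856.
A = 1/(1 − 0.443856) = 1.80.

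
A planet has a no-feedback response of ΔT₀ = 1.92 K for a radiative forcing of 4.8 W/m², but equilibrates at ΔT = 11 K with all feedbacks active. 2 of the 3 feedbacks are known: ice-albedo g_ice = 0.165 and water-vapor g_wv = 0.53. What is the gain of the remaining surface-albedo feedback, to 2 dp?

0.13

Amplification A = ΔT/ΔT₀ = 11/1.92 = 5.729.
Total gain g = 1 − 1/A = 1 − 1/5.729 = 0.8254.
Known gains sum to 0.165 + 0.53 = 0.695.
g_alb = 0.8254 − 0.695 = 0.13.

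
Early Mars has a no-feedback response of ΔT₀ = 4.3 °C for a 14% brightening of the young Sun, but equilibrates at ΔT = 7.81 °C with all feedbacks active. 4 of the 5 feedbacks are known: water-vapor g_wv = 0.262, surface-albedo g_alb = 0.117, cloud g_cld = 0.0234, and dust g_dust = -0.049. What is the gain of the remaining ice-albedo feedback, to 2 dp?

0.10

Amplification A = ΔT/ΔT₀ = 7.81/4.3 = 1.816.
Total gain g = 1 − 1/A = 1 − 1/1.816 = 0.4493.
Known gains sum to 0.262 + 0.117 + 0.0234 − 0.049 = 0.3534.
g_ice = 0.4493 − 0.3534 = 0.10.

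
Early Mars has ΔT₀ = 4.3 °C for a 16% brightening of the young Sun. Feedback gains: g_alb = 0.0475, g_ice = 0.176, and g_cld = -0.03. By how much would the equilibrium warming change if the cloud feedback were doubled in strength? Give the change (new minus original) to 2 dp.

-0.19 °C

Original: g = 0.1935, ΔT = 4.3/(1−0.1935) = 5.3317 °C.
With doubled cloud: g' = 0.1635, ΔT' = 4.3/(1−0.1635) = 5.1405 °C.
Change = 5.1405 − 5.3317 = -0.19 °C.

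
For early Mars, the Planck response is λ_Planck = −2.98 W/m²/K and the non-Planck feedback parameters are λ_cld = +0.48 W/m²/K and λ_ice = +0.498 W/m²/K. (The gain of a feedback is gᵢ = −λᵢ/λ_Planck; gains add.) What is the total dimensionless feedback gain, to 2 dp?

0.33

Convert to gains: g_cld = 0.48/2.98 = 0.1611; g_ice = 0.498/2.98 = 0.1671.
Total gain g = 0.3282.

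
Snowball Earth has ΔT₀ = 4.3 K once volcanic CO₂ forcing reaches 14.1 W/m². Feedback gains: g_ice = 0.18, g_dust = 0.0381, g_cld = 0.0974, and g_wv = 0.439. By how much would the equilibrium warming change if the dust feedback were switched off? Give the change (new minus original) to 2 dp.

-2.35 K

Original: g = 0.7545, ΔT = 4.3/(1−0.7545) = 17.5153 K.
Without dust: g' = 0.7164, ΔT' = 4.3/(1−0.7164) = 15.1622 K.
Change = 15.1622 − 17.5153 = -2.35 K.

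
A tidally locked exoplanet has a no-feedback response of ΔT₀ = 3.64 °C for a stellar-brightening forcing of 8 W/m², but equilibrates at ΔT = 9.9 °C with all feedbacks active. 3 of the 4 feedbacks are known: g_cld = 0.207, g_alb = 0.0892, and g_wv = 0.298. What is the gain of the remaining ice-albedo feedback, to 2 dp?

Amplification A = ΔT/ΔT₀ = 9.9/3.64 = 2.72.
Total gain g = 1 − 1/A = 1 − 1/2.72 = 0.6324.
Known gains sum to 0.207 + 0.0892 + 0.298 = 0.5942.
g_ice = 0.6324 − 0.5942 = 0.04.

0.04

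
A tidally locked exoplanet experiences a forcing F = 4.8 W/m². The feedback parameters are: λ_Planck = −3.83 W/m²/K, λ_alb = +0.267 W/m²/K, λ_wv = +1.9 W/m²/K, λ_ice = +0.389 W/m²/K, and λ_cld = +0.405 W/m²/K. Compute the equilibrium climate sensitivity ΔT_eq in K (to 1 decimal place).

Net feedback parameter λ = (−3.83) + (+0.267) + (+1.9) + (+0.389) + (+0.405) = -0.869 W/m²/K.
ΔT = −F/λ = −4.8/(-0.869) = 5.5 K.

5.5 K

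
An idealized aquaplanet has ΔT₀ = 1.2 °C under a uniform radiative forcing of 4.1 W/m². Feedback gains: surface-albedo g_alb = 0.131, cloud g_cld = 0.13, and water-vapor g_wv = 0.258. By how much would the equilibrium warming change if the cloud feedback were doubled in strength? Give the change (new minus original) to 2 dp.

Original: g = 0.519, ΔT = 1.2/(1−0.519) = 2.4948 °C.
With doubled cloud: g' = 0.649, ΔT' = 1.2/(1−0.649) = 3.4188 °C.
Change = 3.4188 − 2.4948 = 0.92 °C.

0.92 °C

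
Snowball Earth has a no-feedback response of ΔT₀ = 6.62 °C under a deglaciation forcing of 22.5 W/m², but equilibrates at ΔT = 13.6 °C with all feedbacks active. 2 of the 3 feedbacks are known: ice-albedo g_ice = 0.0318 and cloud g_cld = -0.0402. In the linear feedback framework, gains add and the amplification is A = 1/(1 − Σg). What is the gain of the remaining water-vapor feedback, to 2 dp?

Amplification A = ΔT/ΔT₀ = 13.6/6.62 = 2.054.
Total gain g = 1 − 1/A = 1 − 1/2.054 = 0.5131.
Known gains sum to 0.0318 − 0.0402 = -0.0084.
g_wv = 0.5131 + 0.0084 = 0.52.

0.52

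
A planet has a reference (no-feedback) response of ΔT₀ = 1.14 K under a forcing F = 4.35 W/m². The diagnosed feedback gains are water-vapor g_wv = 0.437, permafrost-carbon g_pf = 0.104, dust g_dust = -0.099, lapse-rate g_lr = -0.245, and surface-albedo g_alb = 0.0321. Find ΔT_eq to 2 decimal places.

1.48 K

Total gain g = 0.437 + 0.104 − 0.099 − 0.245 + 0.0321 = 0.2291.
Amplification A = 1/(1 − 0.2291) = 1.297.
ΔT = 1.14 × 1.297 = 1.48 K.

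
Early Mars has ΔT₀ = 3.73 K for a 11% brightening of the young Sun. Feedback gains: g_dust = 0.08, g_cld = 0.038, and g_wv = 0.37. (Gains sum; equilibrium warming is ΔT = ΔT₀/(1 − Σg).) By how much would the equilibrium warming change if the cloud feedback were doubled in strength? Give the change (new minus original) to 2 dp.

Original: g = 0.488, ΔT = 3.73/(1−0.488) = 7.2852 K.
With doubled cloud: g' = 0.526, ΔT' = 3.73/(1−0.526) = 7.8692 K.
Change = 7.8692 − 7.2852 = 0.58 K.

0.58 K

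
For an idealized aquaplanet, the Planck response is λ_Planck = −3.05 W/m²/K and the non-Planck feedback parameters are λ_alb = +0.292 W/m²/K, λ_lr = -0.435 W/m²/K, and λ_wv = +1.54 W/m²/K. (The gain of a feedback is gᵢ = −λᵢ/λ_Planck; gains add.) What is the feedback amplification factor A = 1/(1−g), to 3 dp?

Convert to gains: g_alb = 0.292/3.05 = 0.09574; g_lr = -0.435/3.05 = -0.1426; g_wv = 1.54/3.05 = 0.5049.
Total gain g = 0.45804.
A = 1/(1 − 0.45804) = 1.845.

1.845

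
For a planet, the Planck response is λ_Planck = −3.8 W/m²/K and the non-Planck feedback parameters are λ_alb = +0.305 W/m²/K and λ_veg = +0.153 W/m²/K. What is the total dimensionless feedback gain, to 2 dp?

0.12

Convert to gains: g_alb = 0.305/3.8 = 0.08026; g_veg = 0.153/3.8 = 0.04026.
Total gain g = 0.12052.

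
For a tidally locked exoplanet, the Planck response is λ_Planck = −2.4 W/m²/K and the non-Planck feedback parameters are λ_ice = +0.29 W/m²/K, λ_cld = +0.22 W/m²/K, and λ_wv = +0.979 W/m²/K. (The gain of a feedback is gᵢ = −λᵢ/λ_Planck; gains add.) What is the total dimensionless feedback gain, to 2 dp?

0.62

Convert to gains: g_ice = 0.29/2.4 = 0.1208; g_cld = 0.22/2.4 = 0.09167; g_wv = 0.979/2.4 = 0.4079.
Total gain g = 0.62037.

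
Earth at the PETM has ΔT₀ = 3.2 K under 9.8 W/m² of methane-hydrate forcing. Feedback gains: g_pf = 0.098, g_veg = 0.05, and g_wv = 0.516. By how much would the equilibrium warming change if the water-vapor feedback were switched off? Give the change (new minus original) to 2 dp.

Original: g = 0.664, ΔT = 3.2/(1−0.664) = 9.5238 K.
Without water-vapor: g' = 0.148, ΔT' = 3.2/(1−0.148) = 3.7559 K.
Change = 3.7559 − 9.5238 = -5.77 K.

-5.77 K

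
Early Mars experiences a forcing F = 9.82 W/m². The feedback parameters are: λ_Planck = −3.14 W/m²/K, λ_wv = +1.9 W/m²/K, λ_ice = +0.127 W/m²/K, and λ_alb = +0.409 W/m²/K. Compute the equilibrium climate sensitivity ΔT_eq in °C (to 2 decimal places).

13.95 °C

Net feedback parameter λ = (−3.14) + (+1.9) + (+0.127) + (+0.409) = -0.704 W/m²/K.
ΔT = −F/λ = −9.82/(-0.704) = 13.95 °C.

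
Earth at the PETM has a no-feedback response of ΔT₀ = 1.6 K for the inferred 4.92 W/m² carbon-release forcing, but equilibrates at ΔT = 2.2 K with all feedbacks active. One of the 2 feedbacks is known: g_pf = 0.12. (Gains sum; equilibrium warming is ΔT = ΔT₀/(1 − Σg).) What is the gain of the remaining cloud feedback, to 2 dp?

Amplification A = ΔT/ΔT₀ = 2.2/1.6 = 1.375.
Total gain g = 1 − 1/A = 1 − 1/1.375 = 0.2727.
The known gain is 0.12.
g_cld = 0.2727 − 0.12 = 0.15.

0.15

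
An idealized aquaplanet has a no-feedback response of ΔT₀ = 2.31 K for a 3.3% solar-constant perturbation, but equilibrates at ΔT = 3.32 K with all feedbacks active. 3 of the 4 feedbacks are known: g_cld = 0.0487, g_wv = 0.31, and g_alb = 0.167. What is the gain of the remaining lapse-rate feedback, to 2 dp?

Amplification A = ΔT/ΔT₀ = 3.32/2.31 = 1.437.
Total gain g = 1 − 1/A = 1 − 1/1.437 = 0.3041.
Known gains sum to 0.0487 + 0.31 + 0.167 = 0.5257.
g_lr = 0.3041 − 0.5257 = -0.22.

-0.22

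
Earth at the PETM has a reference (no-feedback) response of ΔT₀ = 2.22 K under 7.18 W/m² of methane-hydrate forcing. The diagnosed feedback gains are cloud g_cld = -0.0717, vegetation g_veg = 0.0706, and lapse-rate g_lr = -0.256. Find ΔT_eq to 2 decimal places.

Total gain g = -0.0717 + 0.0706 − 0.256 = -0.2571.
Amplification A = 1/(1 + 0.2571) = 0.7955.
ΔT = 2.22 × 0.7955 = 1.77 K.

1.77 K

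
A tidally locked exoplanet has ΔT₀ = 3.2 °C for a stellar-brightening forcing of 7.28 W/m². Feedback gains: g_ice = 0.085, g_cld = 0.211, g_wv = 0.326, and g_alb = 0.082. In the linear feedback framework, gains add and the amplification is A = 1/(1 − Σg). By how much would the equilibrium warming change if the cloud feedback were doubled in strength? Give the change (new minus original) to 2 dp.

26.84 °C

Original: g = 0.704, ΔT = 3.2/(1−0.704) = 10.8108 °C.
With doubled cloud: g' = 0.915, ΔT' = 3.2/(1−0.915) = 37.6471 °C.
Change = 37.6471 − 10.8108 = 26.84 °C.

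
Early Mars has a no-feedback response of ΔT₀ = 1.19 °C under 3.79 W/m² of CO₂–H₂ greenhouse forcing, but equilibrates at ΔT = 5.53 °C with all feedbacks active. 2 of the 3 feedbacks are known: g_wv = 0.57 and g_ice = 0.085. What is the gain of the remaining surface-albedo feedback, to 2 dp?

Amplification A = ΔT/ΔT₀ = 5.53/1.19 = 4.647.
Total gain g = 1 − 1/A = 1 − 1/4.647 = 0.7848.
Known gains sum to 0.57 + 0.085 = 0.655.
g_alb = 0.7848 − 0.655 = 0.13.

0.13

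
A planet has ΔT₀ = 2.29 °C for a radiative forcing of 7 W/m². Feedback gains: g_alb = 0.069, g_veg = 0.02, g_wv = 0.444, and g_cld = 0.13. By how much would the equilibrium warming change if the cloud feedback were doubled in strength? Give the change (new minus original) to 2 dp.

Original: g = 0.663, ΔT = 2.29/(1−0.663) = 6.7953 °C.
With doubled cloud: g' = 0.793, ΔT' = 2.29/(1−0.793) = 11.0628 °C.
Change = 11.0628 − 6.7953 = 4.27 °C.

4.27 °C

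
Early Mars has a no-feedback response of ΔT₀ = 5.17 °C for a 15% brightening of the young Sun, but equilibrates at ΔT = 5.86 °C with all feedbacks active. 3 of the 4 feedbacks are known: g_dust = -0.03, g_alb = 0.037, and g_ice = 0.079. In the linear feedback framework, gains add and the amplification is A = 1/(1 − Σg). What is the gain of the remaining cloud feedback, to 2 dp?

Amplification A = ΔT/ΔT₀ = 5.86/5.17 = 1.133.
Total gain g = 1 − 1/A = 1 − 1/1.133 = 0.1174.
Known gains sum to -0.03 + 0.037 + 0.079 = 0.086.
g_cld = 0.1174 − 0.086 = 0.03.

0.03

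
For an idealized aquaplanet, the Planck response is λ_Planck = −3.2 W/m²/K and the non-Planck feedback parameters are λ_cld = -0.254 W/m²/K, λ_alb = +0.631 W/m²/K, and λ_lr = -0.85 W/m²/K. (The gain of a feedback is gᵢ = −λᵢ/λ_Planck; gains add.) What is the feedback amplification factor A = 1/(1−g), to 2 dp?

Convert to gains: g_cld = -0.254/3.2 = -0.07938; g_alb = 0.631/3.2 = 0.1972; g_lr = -0.85/3.2 = -0.2656.
Total gain g = -0.14778.
A = 1/(1 + 0.14778) = 0.87.

0.87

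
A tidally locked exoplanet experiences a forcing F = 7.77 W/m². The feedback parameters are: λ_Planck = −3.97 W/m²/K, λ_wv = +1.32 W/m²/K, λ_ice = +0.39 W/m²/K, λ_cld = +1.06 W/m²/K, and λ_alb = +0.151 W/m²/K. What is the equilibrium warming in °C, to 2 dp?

Net feedback parameter λ = (−3.97) + (+1.32) + (+0.39) + (+1.06) + (+0.151) = -1.049 W/m²/K.
ΔT = −F/λ = −7.77/(-1.049) = 7.41 °C.

7.41 °C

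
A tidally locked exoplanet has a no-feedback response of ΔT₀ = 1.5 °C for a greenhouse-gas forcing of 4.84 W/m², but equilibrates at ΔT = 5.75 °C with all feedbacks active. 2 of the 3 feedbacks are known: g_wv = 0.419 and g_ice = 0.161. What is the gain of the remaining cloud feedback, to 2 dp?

Amplification A = ΔT/ΔT₀ = 5.75/1.5 = 3.833.
Total gain g = 1 − 1/A = 1 − 1/3.833 = 0.7391.
Known gains sum to 0.419 + 0.161 = 0.58.
g_cld = 0.7391 − 0.58 = 0.16.

0.16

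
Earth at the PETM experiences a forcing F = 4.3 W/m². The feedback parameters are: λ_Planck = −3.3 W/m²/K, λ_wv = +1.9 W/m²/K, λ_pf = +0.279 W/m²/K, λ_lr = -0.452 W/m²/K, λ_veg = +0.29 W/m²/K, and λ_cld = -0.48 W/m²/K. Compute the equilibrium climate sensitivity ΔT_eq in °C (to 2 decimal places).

Net feedback parameter λ = (−3.3) + (+1.9) + (+0.279) + (-0.452) + (+0.29) + (-0.48) = -1.763 W/m²/K.
ΔT = −F/λ = −4.3/(-1.763) = 2.44 °C.

2.44 °C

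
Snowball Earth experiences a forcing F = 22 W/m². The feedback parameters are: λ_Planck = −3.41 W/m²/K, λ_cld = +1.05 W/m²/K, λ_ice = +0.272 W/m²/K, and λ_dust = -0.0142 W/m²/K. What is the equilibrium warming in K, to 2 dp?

10.47 K

Net feedback parameter λ = (−3.41) + (+1.05) + (+0.272) + (-0.0142) = -2.1022 W/m²/K.
ΔT = −F/λ = −22/(-2.1022) = 10.47 K.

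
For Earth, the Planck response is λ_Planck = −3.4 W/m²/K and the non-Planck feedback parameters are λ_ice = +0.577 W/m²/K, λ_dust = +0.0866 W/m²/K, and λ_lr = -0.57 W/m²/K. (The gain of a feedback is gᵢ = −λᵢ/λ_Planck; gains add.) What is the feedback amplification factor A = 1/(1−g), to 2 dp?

1.03

Convert to gains: g_ice = 0.577/3.4 = 0.1697; g_dust = 0.0866/3.4 = 0.02547; g_lr = -0.57/3.4 = -0.1676.
Total gain g = 0.02757.
A = 1/(1 − 0.02757) = 1.03.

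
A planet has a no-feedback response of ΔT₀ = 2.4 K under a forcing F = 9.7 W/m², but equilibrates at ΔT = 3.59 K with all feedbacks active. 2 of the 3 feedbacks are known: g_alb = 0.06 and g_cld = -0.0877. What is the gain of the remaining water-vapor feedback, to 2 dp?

Amplification A = ΔT/ΔT₀ = 3.59/2.4 = 1.496.
Total gain g = 1 − 1/A = 1 − 1/1.496 = 0.3316.
Known gains sum to 0.06 − 0.0877 = -0.0277.
g_wv = 0.3316 + 0.0277 = 0.36.

0.36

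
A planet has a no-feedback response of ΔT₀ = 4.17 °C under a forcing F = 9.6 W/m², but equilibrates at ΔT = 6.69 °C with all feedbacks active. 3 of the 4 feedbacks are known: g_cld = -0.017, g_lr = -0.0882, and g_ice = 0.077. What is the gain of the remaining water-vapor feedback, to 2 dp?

Amplification A = ΔT/ΔT₀ = 6.69/4.17 = 1.604.
Total gain g = 1 − 1/A = 1 − 1/1.604 = 0.3766.
Known gains sum to -0.017 − 0.0882 + 0.077 = -0.0282.
g_wv = 0.3766 + 0.0282 = 0.40.

0.40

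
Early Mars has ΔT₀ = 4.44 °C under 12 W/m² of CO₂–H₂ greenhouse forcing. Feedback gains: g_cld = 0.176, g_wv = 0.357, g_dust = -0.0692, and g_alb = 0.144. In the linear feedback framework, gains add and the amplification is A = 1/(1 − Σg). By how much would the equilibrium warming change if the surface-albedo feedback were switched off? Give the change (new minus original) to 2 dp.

-3.04 °C

Original: g = 0.6078, ΔT = 4.44/(1−0.6078) = 11.3208 °C.
Without surface-albedo: g' = 0.4638, ΔT' = 4.44/(1−0.4638) = 8.2805 °C.
Change = 8.2805 − 11.3208 = -3.04 °C.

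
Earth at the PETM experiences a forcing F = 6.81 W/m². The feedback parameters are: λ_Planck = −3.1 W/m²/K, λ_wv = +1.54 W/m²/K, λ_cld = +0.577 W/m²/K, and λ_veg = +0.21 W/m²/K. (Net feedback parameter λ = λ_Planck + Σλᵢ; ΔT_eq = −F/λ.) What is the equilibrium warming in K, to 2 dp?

Net feedback parameter λ = (−3.1) + (+1.54) + (+0.577) + (+0.21) = -0.773 W/m²/K.
ΔT = −F/λ = −6.81/(-0.773) = 8.81 K.

8.81 K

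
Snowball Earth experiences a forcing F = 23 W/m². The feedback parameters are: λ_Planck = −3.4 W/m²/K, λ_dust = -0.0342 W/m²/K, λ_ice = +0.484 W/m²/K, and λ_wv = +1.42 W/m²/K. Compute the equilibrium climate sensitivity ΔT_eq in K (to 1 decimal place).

Net feedback parameter λ = (−3.4) + (-0.0342) + (+0.484) + (+1.42) = -1.5302 W/m²/K.
ΔT = −F/λ = −23/(-1.5302) = 15.0 K.

15.0 K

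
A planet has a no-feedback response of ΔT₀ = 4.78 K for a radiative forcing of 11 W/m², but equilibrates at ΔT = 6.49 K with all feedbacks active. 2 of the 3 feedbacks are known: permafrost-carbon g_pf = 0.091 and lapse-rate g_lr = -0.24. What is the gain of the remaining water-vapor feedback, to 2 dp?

0.41

Amplification A = ΔT/ΔT₀ = 6.49/4.78 = 1.358.
Total gain g = 1 − 1/A = 1 − 1/1.358 = 0.2636.
Known gains sum to 0.091 − 0.24 = -0.149.
g_wv = 0.2636 + 0.149 = 0.41.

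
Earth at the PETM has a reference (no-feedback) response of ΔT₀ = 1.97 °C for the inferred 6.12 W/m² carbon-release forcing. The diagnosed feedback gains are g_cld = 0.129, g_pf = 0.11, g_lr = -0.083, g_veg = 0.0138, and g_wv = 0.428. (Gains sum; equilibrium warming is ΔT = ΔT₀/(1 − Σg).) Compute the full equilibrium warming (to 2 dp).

4.90 °C

Total gain g = 0.129 + 0.11 − 0.083 + 0.0138 + 0.428 = 0.5978.
Amplification A = 1/(1 − 0.5978) = 2.486.
ΔT = 1.97 × 2.486 = 4.90 °C.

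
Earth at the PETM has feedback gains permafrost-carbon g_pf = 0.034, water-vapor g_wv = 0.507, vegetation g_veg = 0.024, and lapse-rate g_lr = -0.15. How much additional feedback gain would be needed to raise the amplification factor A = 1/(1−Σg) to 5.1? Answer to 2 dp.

0.39

Current total gain = 0.415.
Target gain for A = 5.1: g* = 1 − 1/5.1 = 0.8039.
Additional gain needed = 0.8039 − 0.415 = 0.39.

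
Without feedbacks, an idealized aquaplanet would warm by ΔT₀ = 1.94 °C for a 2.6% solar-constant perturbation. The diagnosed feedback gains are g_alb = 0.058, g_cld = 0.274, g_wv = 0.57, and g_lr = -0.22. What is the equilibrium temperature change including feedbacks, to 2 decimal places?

6.10 °C

Total gain g = 0.058 + 0.274 + 0.57 − 0.22 = 0.682.
Amplification A = 1/(1 − 0.682) = 3.145.
ΔT = 1.94 × 3.145 = 6.10 °C.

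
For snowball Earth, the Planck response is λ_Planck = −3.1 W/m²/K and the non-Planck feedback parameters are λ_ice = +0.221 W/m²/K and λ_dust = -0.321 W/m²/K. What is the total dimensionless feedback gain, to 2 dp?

-0.03

Convert to gains: g_ice = 0.221/3.1 = 0.07129; g_dust = -0.321/3.1 = -0.1035.
Total gain g = -0.03221.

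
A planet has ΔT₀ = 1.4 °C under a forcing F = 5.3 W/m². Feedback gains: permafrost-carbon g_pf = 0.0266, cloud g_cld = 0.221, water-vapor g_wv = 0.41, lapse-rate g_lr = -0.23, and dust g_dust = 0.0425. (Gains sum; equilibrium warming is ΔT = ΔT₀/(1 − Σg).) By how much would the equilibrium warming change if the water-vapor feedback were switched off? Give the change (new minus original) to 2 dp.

-1.15 °C

Original: g = 0.4701, ΔT = 1.4/(1−0.4701) = 2.6420 °C.
Without water-vapor: g' = 0.0601, ΔT' = 1.4/(1−0.0601) = 1.4895 °C.
Change = 1.4895 − 2.6420 = -1.15 °C.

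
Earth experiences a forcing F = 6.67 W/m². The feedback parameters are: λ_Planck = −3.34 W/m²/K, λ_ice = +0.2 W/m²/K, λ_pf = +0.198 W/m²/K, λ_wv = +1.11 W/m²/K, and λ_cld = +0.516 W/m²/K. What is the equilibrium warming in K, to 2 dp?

Net feedback parameter λ = (−3.34) + (+0.2) + (+0.198) + (+1.11) + (+0.516) = -1.316 W/m²/K.
ΔT = −F/λ = −6.67/(-1.316) = 5.07 K.

5.07 K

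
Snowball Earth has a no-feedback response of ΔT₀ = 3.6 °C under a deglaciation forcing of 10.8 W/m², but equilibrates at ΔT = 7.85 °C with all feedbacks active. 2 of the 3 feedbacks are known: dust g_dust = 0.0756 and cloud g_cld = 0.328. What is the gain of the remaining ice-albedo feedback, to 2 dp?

Amplification A = ΔT/ΔT₀ = 7.85/3.6 = 2.181.
Total gain g = 1 − 1/A = 1 − 1/2.181 = 0.5415.
Known gains sum to 0.0756 + 0.328 = 0.4036.
g_ice = 0.5415 − 0.4036 = 0.14.

0.14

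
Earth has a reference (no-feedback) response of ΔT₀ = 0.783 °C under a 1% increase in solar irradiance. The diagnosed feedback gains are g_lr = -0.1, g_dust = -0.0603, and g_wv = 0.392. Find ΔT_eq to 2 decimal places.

Total gain g = -0.1 − 0.0603 + 0.392 = 0.2317.
Amplification A = 1/(1 − 0.2317) = 1.302.
ΔT = 0.783 × 1.302 = 1.02 °C.

1.02 °C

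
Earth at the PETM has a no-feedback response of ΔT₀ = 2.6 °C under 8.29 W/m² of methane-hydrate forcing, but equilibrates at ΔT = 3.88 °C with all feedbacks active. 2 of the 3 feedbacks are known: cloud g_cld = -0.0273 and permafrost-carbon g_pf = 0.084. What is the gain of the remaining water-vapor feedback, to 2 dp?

0.27

Amplification A = ΔT/ΔT₀ = 3.88/2.6 = 1.492.
Total gain g = 1 − 1/A = 1 − 1/1.492 = 0.3298.
Known gains sum to -0.0273 + 0.084 = 0.0567.
g_wv = 0.3298 − 0.0567 = 0.27.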